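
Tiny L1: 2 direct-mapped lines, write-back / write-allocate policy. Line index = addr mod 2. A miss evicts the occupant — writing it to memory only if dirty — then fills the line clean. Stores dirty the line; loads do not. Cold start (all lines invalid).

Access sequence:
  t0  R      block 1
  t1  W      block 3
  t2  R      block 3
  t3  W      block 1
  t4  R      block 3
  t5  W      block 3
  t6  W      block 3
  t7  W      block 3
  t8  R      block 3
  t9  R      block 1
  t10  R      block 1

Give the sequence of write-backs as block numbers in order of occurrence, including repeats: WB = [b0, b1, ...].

0: R B1 -> L1 miss  d=-]
1: W B3 -> L1 miss  d=D]
2: R B3 -> L1 hit  d=D]
3: W B1 -> L1 miss wb->B3  d=D]
4: R B3 -> L1 miss wb->B1  d=-]
5: W B3 -> L1 hit  d=D]
6: W B3 -> L1 hit  d=D]
7: W B3 -> L1 hit  d=D]
8: R B3 -> L1 hit  d=D]
9: R B1 -> L1 miss wb->B3  d=-]
10: R B1 -> L1 hit  d=-]

WB = [3, 1, 3]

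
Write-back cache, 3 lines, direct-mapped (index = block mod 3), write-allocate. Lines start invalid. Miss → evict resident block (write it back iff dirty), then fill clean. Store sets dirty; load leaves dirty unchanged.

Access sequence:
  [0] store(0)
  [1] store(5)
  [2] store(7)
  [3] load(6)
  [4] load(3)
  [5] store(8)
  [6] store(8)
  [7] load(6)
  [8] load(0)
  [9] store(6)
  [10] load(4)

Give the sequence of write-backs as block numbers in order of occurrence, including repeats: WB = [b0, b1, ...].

0: W B0 -> L0 miss  d=D]
1: W B5 -> L2 miss  d=D]
2: W B7 -> L1 miss  d=D]
3: R B6 -> L0 miss wb->B0  d=-]
4: R B3 -> L0 miss  d=-]
5: W B8 -> L2 miss wb->B5  d=D]
6: W B8 -> L2 hit  d=D]
7: R B6 -> L0 miss  d=-]
8: R B0 -> L0 miss  d=-]
9: W B6 -> L0 miss  d=D]
10: R B4 -> L1 miss wb->B7  d=-]

WB = [0, 5, 7]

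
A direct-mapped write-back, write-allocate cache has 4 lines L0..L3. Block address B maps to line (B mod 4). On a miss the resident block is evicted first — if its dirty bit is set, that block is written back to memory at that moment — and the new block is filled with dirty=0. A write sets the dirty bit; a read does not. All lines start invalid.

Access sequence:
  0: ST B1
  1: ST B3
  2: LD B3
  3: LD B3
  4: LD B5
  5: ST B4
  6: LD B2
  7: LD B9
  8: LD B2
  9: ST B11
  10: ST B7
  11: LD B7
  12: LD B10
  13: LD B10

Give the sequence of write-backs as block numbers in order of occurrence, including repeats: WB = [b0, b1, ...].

0: W B1 → L1 miss [D]
1: W B3 → L3 miss [D]
2: R B3 → L3 hit [D]
3: R B3 → L3 hit [D]
4: R B5 → L1 miss wb→B1 [-]
5: W B4 → L0 miss [D]
6: R B2 → L2 miss [-]
7: R B9 → L1 miss [-]
8: R B2 → L2 hit [-]
9: W B11 → L3 miss wb→B3 [D]
10: W B7 → L3 miss wb→B11 [D]
11: R B7 → L3 hit [D]
12: R B10 → L2 miss [-]
13: R B10 → L2 hit [-]

WB = [1, 3, 11]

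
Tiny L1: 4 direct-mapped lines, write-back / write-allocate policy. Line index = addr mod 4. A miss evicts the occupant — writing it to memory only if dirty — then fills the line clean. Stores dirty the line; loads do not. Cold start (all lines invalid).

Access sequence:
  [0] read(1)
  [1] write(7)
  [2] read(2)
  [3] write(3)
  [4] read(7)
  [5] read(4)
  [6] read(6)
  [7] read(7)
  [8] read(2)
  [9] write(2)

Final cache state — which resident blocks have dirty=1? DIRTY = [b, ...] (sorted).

DIRTY = [2]

0: R B1 -> L1 miss  d=-]
1: W B7 -> L3 miss  d=D]
2: R B2 -> L2 miss  d=-]
3: W B3 -> L3 miss wb->B7  d=D]
4: R B7 -> L3 miss wb->B3  d=-]
5: R B4 -> L0 miss  d=-]
6: R B6 -> L2 miss  d=-]
7: R B7 -> L3 hit  d=-]
8: R B2 -> L2 miss  d=-]
9: W B2 -> L2 hit  d=D]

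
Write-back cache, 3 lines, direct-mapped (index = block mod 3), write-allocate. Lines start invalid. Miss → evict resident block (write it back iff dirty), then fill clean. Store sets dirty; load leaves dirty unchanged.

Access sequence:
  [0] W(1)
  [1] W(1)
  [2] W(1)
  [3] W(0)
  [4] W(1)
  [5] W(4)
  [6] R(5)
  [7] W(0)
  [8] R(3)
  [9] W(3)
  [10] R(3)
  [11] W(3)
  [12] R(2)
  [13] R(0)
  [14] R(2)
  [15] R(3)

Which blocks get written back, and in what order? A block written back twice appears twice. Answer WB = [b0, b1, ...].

  0 | W B1 → L1 miss [D]
  1 | W B1 → L1 hit [D]
  2 | W B1 → L1 hit [D]
  3 | W B0 → L0 miss [D]
  4 | W B1 → L1 hit [D]
  5 | W B4 → L1 miss wb→B1 [D]
  6 | R B5 → L2 miss [-]
  7 | W B0 → L0 hit [D]
  8 | R B3 → L0 miss wb→B0 [-]
  9 | W B3 → L0 hit [D]
  10 | R B3 → L0 hit [D]
  11 | W B3 → L0 hit [D]
  12 | R B2 → L2 miss [-]
  13 | R B0 → L0 miss wb→B3 [-]
  14 | R B2 → L2 hit [-]
  15 | R B3 → L0 miss [-]

WB = [1, 0, 3]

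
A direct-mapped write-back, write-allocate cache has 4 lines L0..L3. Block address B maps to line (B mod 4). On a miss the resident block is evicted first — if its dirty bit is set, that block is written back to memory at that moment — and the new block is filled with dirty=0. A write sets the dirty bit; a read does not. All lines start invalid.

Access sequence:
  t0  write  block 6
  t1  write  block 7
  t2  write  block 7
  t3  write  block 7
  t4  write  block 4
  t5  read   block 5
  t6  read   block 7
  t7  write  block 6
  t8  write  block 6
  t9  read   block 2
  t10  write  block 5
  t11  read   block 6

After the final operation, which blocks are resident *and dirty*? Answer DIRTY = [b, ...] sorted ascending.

0: W B6 -> L2 miss  d=D]
1: W B7 -> L3 miss  d=D]
2: W B7 -> L3 hit  d=D]
3: W B7 -> L3 hit  d=D]
4: W B4 -> L0 miss  d=D]
5: R B5 -> L1 miss  d=-]
6: R B7 -> L3 hit  d=D]
7: W B6 -> L2 hit  d=D]
8: W B6 -> L2 hit  d=D]
9: R B2 -> L2 miss wb->B6  d=-]
10: W B5 -> L1 hit  d=D]
11: R B6 -> L2 miss  d=-]

DIRTY = [4, 5, 7]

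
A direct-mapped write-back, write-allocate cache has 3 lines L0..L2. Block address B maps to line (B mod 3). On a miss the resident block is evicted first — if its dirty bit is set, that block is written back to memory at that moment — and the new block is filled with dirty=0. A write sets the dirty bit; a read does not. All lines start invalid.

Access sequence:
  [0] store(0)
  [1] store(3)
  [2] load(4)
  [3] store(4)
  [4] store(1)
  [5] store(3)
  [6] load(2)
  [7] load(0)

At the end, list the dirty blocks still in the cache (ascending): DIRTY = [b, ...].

DIRTY = [1]

0: W B0 → L0 miss [D]
1: W B3 → L0 miss wb→B0 [D]
2: R B4 → L1 miss [-]
3: W B4 → L1 hit [D]
4: W B1 → L1 miss wb→B4 [D]
5: W B3 → L0 hit [D]
6: R B2 → L2 miss [-]
7: R B0 → L0 miss wb→B3 [-]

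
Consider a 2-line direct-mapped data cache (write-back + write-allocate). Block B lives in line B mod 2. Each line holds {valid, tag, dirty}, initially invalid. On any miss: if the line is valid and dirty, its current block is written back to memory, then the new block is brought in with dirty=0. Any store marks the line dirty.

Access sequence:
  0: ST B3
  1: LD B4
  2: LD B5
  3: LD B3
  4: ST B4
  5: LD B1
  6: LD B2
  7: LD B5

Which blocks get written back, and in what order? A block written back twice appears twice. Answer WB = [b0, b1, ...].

0: W B3 -> L1 miss  d=D]
1: R B4 -> L0 miss  d=-]
2: R B5 -> L1 miss wb->B3  d=-]
3: R B3 -> L1 miss  d=-]
4: W B4 -> L0 hit  d=D]
5: R B1 -> L1 miss  d=-]
6: R B2 -> L0 miss wb->B4  d=-]
7: R B5 -> L1 miss  d=-]

WB = [3, 4]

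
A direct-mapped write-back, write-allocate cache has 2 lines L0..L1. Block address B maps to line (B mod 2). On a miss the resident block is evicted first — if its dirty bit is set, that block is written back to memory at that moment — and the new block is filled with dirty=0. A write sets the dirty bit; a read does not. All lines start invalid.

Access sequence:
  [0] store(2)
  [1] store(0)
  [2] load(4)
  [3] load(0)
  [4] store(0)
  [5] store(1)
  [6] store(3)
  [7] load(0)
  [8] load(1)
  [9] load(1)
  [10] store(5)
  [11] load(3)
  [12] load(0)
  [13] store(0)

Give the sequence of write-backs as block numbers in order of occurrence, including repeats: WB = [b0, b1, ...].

0: W B2 → L0 miss [D]
1: W B0 → L0 miss wb→B2 [D]
2: R B4 → L0 miss wb→B0 [-]
3: R B0 → L0 miss [-]
4: W B0 → L0 hit [D]
5: W B1 → L1 miss [D]
6: W B3 → L1 miss wb→B1 [D]
7: R B0 → L0 hit [D]
8: R B1 → L1 miss wb→B3 [-]
9: R B1 → L1 hit [-]
10: W B5 → L1 miss [D]
11: R B3 → L1 miss wb→B5 [-]
12: R B0 → L0 hit [D]
13: W B0 → L0 hit [D]

WB = [2, 0, 1, 3, 5]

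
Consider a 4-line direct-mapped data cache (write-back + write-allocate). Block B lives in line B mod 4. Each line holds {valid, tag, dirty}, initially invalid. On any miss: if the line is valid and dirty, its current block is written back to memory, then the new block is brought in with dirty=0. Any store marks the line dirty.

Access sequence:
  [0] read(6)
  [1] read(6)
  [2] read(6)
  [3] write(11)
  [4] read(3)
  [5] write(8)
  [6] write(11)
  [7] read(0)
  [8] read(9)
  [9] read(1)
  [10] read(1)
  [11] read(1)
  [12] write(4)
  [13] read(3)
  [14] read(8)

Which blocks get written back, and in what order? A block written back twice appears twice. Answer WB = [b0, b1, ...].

WB = [11, 8, 11, 4]

0: R B6 -> L2 miss  d=-]
1: R B6 -> L2 hit  d=-]
2: R B6 -> L2 hit  d=-]
3: W B11 -> L3 miss  d=D]
4: R B3 -> L3 miss wb->B11  d=-]
5: W B8 -> L0 miss  d=D]
6: W B11 -> L3 miss  d=D]
7: R B0 -> L0 miss wb->B8  d=-]
8: R B9 -> L1 miss  d=-]
9: R B1 -> L1 miss  d=-]
10: R B1 -> L1 hit  d=-]
11: R B1 -> L1 hit  d=-]
12: W B4 -> L0 miss  d=D]
13: R B3 -> L3 miss wb->B11  d=-]
14: R B8 -> L0 miss wb->B4  d=-]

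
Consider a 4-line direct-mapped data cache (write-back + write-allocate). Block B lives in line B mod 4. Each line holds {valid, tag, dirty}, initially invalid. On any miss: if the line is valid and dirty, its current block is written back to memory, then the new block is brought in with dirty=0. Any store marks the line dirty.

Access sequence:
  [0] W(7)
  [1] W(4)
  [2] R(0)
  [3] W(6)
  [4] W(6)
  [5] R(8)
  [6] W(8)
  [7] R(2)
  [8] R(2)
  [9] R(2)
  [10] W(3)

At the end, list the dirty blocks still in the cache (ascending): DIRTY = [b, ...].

DIRTY = [3, 8]

  0 | W B7 → L3 miss [D]
  1 | W B4 → L0 miss [D]
  2 | R B0 → L0 miss wb→B4 [-]
  3 | W B6 → L2 miss [D]
  4 | W B6 → L2 hit [D]
  5 | R B8 → L0 miss [-]
  6 | W B8 → L0 hit [D]
  7 | R B2 → L2 miss wb→B6 [-]
  8 | R B2 → L2 hit [-]
  9 | R B2 → L2 hit [-]
  10 | W B3 → L3 miss wb→B7 [D]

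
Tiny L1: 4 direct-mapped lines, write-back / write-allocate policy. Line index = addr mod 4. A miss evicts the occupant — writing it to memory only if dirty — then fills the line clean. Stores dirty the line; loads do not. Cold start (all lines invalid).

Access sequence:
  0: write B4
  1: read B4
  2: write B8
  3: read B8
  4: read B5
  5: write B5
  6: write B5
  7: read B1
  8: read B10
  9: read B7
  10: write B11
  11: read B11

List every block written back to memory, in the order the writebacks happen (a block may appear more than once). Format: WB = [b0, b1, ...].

WB = [4, 5]

0: W B4 → L0 miss [D]
1: R B4 → L0 hit [D]
2: W B8 → L0 miss wb→B4 [D]
3: R B8 → L0 hit [D]
4: R B5 → L1 miss [-]
5: W B5 → L1 hit [D]
6: W B5 → L1 hit [D]
7: R B1 → L1 miss wb→B5 [-]
8: R B10 → L2 miss [-]
9: R B7 → L3 miss [-]
10: W B11 → L3 miss [D]
11: R B11 → L3 hit [D]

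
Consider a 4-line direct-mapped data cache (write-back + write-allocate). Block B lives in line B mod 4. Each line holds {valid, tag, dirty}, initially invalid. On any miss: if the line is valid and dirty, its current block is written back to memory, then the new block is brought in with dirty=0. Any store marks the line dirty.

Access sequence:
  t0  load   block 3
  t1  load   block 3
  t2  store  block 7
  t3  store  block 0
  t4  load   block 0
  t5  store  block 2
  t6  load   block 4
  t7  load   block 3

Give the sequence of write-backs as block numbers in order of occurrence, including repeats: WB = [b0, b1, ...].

0: R B3 → L3 miss [-]
1: R B3 → L3 hit [-]
2: W B7 → L3 miss [D]
3: W B0 → L0 miss [D]
4: R B0 → L0 hit [D]
5: W B2 → L2 miss [D]
6: R B4 → L0 miss wb→B0 [-]
7: R B3 → L3 miss wb→B7 [-]

WB = [0, 7]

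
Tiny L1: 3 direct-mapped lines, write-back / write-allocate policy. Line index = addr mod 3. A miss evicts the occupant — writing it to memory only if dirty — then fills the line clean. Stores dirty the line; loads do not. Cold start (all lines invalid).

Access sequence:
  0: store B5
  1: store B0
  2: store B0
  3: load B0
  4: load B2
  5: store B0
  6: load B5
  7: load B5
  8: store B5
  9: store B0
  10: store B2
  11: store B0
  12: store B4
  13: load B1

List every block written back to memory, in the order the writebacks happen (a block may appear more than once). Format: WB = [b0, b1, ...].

WB = [5, 5, 4]

0: W B5 -> L2 miss  d=D]
1: W B0 -> L0 miss  d=D]
2: W B0 -> L0 hit  d=D]
3: R B0 -> L0 hit  d=D]
4: R B2 -> L2 miss wb->B5  d=-]
5: W B0 -> L0 hit  d=D]
6: R B5 -> L2 miss  d=-]
7: R B5 -> L2 hit  d=-]
8: W B5 -> L2 hit  d=D]
9: W B0 -> L0 hit  d=D]
10: W B2 -> L2 miss wb->B5  d=D]
11: W B0 -> L0 hit  d=D]
12: W B4 -> L1 miss  d=D]
13: R B1 -> L1 miss wb->B4  d=-]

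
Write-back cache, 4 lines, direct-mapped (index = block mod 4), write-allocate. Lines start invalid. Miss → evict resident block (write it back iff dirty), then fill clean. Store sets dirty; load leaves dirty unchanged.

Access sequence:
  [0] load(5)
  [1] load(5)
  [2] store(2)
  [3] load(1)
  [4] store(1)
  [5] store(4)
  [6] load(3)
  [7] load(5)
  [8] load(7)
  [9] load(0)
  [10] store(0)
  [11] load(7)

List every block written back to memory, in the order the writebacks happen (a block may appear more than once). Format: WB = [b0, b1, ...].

0: R B5 -> L1 miss  d=-]
1: R B5 -> L1 hit  d=-]
2: W B2 -> L2 miss  d=D]
3: R B1 -> L1 miss  d=-]
4: W B1 -> L1 hit  d=D]
5: W B4 -> L0 miss  d=D]
6: R B3 -> L3 miss  d=-]
7: R B5 -> L1 miss wb->B1  d=-]
8: R B7 -> L3 miss  d=-]
9: R B0 -> L0 miss wb->B4  d=-]
10: W B0 -> L0 hit  d=D]
11: R B7 -> L3 hit  d=-]

WB = [1, 4]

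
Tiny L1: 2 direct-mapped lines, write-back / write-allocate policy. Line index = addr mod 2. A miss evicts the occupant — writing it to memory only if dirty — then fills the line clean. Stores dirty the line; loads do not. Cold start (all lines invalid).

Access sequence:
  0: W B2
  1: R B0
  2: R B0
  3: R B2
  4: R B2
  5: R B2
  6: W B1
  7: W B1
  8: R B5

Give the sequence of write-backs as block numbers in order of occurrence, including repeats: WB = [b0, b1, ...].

WB = [2, 1]

0: W B2 → L0 miss [D]
1: R B0 → L0 miss wb→B2 [-]
2: R B0 → L0 hit [-]
3: R B2 → L0 miss [-]
4: R B2 → L0 hit [-]
5: R B2 → L0 hit [-]
6: W B1 → L1 miss [D]
7: W B1 → L1 hit [D]
8: R B5 → L1 miss wb→B1 [-]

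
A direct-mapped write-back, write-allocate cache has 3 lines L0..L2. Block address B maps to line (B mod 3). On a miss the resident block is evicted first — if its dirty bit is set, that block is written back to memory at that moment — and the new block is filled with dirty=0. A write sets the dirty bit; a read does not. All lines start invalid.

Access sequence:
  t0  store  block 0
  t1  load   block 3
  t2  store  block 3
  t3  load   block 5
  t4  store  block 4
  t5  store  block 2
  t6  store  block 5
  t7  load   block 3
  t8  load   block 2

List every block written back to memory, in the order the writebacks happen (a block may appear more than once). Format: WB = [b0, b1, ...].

WB = [0, 2, 5]

  0 | W B0 → L0 miss [D]
  1 | R B3 → L0 miss wb→B0 [-]
  2 | W B3 → L0 hit [D]
  3 | R B5 → L2 miss [-]
  4 | W B4 → L1 miss [D]
  5 | W B2 → L2 miss [D]
  6 | W B5 → L2 miss wb→B2 [D]
  7 | R B3 → L0 hit [D]
  8 | R B2 → L2 miss wb→B5 [-]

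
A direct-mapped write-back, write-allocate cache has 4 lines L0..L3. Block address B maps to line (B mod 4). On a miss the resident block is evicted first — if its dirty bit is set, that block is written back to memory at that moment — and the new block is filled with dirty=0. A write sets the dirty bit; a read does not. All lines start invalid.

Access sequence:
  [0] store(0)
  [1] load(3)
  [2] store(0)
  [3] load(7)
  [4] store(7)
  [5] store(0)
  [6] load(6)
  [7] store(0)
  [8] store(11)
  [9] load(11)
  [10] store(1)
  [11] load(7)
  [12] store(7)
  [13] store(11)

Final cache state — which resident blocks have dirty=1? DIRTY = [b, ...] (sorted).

DIRTY = [0, 1, 11]

0: W B0 → L0 miss [D]
1: R B3 → L3 miss [-]
2: W B0 → L0 hit [D]
3: R B7 → L3 miss [-]
4: W B7 → L3 hit [D]
5: W B0 → L0 hit [D]
6: R B6 → L2 miss [-]
7: W B0 → L0 hit [D]
8: W B11 → L3 miss wb→B7 [D]
9: R B11 → L3 hit [D]
10: W B1 → L1 miss [D]
11: R B7 → L3 miss wb→B11 [-]
12: W B7 → L3 hit [D]
13: W B11 → L3 miss wb→B7 [D]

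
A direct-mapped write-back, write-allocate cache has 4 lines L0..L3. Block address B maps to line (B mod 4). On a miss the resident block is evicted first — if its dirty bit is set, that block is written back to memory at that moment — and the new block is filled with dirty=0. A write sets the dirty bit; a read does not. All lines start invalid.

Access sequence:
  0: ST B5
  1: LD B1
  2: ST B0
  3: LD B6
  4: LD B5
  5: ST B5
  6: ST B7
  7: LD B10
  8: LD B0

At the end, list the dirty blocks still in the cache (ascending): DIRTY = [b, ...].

  0 | W B5 → L1 miss [D]
  1 | R B1 → L1 miss wb→B5 [-]
  2 | W B0 → L0 miss [D]
  3 | R B6 → L2 miss [-]
  4 | R B5 → L1 miss [-]
  5 | W B5 → L1 hit [D]
  6 | W B7 → L3 miss [D]
  7 | R B10 → L2 miss [-]
  8 | R B0 → L0 hit [D]

DIRTY = [0, 5, 7]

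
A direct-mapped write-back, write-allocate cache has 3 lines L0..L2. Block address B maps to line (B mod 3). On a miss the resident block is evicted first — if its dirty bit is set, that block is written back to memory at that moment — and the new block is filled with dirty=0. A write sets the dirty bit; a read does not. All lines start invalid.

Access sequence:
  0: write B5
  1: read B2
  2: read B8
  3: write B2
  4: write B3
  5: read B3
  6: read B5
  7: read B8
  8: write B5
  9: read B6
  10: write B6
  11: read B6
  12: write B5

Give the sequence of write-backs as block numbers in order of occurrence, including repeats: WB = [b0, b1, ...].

WB = [5, 2, 3]

0: W B5 → L2 miss [D]
1: R B2 → L2 miss wb→B5 [-]
2: R B8 → L2 miss [-]
3: W B2 → L2 miss [D]
4: W B3 → L0 miss [D]
5: R B3 → L0 hit [D]
6: R B5 → L2 miss wb→B2 [-]
7: R B8 → L2 miss [-]
8: W B5 → L2 miss [D]
9: R B6 → L0 miss wb→B3 [-]
10: W B6 → L0 hit [D]
11: R B6 → L0 hit [D]
12: W B5 → L2 hit [D]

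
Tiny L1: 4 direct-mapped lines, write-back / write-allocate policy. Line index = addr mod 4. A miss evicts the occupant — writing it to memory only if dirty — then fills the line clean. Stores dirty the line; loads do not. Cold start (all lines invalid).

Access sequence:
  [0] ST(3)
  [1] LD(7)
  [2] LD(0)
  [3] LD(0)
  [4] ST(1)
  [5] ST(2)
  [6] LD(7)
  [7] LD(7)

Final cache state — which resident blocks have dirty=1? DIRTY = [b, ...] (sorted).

0: W B3 -> L3 miss  d=D]
1: R B7 -> L3 miss wb->B3  d=-]
2: R B0 -> L0 miss  d=-]
3: R B0 -> L0 hit  d=-]
4: W B1 -> L1 miss  d=D]
5: W B2 -> L2 miss  d=D]
6: R B7 -> L3 hit  d=-]
7: R B7 -> L3 hit  d=-]

DIRTY = [1, 2]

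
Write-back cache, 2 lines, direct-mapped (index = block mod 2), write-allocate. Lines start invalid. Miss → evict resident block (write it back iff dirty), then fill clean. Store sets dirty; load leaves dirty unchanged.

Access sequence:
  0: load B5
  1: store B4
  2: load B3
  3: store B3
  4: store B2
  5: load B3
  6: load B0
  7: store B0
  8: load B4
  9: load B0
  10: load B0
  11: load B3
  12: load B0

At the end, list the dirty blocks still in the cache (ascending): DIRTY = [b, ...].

DIRTY = [3]

0: R B5 -> L1 miss  d=-]
1: W B4 -> L0 miss  d=D]
2: R B3 -> L1 miss  d=-]
3: W B3 -> L1 hit  d=D]
4: W B2 -> L0 miss wb->B4  d=D]
5: R B3 -> L1 hit  d=D]
6: R B0 -> L0 miss wb->B2  d=-]
7: W B0 -> L0 hit  d=D]
8: R B4 -> L0 miss wb->B0  d=-]
9: R B0 -> L0 miss  d=-]
10: R B0 -> L0 hit  d=-]
11: R B3 -> L1 hit  d=D]
12: R B0 -> L0 hit  d=-]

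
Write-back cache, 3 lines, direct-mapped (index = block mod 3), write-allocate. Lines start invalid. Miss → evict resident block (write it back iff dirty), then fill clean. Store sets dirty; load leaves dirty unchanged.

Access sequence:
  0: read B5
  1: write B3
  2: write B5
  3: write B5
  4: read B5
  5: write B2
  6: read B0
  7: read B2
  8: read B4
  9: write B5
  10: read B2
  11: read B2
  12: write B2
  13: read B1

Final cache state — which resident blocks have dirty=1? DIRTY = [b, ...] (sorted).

  0 | R B5 → L2 miss [-]
  1 | W B3 → L0 miss [D]
  2 | W B5 → L2 hit [D]
  3 | W B5 → L2 hit [D]
  4 | R B5 → L2 hit [D]
  5 | W B2 → L2 miss wb→B5 [D]
  6 | R B0 → L0 miss wb→B3 [-]
  7 | R B2 → L2 hit [D]
  8 | R B4 → L1 miss [-]
  9 | W B5 → L2 miss wb→B2 [D]
  10 | R B2 → L2 miss wb→B5 [-]
  11 | R B2 → L2 hit [-]
  12 | W B2 → L2 hit [D]
  13 | R B1 → L1 miss [-]

DIRTY = [2]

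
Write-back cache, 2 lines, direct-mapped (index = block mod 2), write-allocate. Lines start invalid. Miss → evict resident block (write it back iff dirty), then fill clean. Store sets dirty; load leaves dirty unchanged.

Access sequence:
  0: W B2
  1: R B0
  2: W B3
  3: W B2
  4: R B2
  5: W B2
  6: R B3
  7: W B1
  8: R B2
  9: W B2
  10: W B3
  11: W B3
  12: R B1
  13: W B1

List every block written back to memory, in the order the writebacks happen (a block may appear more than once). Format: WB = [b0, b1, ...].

WB = [2, 3, 1, 3]

  0 | W B2 → L0 miss [D]
  1 | R B0 → L0 miss wb→B2 [-]
  2 | W B3 → L1 miss [D]
  3 | W B2 → L0 miss [D]
  4 | R B2 → L0 hit [D]
  5 | W B2 → L0 hit [D]
  6 | R B3 → L1 hit [D]
  7 | W B1 → L1 miss wb→B3 [D]
  8 | R B2 → L0 hit [D]
  9 | W B2 → L0 hit [D]
  10 | W B3 → L1 miss wb→B1 [D]
  11 | W B3 → L1 hit [D]
  12 | R B1 → L1 miss wb→B3 [-]
  13 | W B1 → L1 hit [D]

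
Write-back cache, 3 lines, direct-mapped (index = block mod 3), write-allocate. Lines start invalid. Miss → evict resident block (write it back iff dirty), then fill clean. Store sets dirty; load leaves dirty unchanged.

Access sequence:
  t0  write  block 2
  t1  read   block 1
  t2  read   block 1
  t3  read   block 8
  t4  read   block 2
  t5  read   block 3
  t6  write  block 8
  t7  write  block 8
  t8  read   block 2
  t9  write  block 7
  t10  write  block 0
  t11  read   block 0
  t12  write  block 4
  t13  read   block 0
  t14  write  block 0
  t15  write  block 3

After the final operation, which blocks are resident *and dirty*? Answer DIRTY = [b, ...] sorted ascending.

DIRTY = [3, 4]

  0 | W B2 → L2 miss [D]
  1 | R B1 → L1 miss [-]
  2 | R B1 → L1 hit [-]
  3 | R B8 → L2 miss wb→B2 [-]
  4 | R B2 → L2 miss [-]
  5 | R B3 → L0 miss [-]
  6 | W B8 → L2 miss [D]
  7 | W B8 → L2 hit [D]
  8 | R B2 → L2 miss wb→B8 [-]
  9 | W B7 → L1 miss [D]
  10 | W B0 → L0 miss [D]
  11 | R B0 → L0 hit [D]
  12 | W B4 → L1 miss wb→B7 [D]
  13 | R B0 → L0 hit [D]
  14 | W B0 → L0 hit [D]
  15 | W B3 → L0 miss wb→B0 [D]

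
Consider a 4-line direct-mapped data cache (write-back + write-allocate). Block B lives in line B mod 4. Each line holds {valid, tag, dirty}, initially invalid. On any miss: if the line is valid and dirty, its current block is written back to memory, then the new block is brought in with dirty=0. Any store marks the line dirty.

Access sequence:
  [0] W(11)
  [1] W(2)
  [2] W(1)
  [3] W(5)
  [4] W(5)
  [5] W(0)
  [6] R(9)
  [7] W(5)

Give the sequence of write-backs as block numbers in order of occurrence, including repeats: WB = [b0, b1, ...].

0: W B11 -> L3 miss  d=D]
1: W B2 -> L2 miss  d=D]
2: W B1 -> L1 miss  d=D]
3: W B5 -> L1 miss wb->B1  d=D]
4: W B5 -> L1 hit  d=D]
5: W B0 -> L0 miss  d=D]
6: R B9 -> L1 miss wb->B5  d=-]
7: W B5 -> L1 miss  d=D]

WB = [1, 5]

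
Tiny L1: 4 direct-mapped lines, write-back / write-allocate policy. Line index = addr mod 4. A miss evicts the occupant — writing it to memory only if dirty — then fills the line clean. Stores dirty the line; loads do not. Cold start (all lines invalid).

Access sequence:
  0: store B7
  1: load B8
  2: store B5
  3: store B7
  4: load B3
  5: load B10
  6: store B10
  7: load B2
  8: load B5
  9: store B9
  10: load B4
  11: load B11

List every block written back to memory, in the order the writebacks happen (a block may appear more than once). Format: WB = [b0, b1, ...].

  0 | W B7 → L3 miss [D]
  1 | R B8 → L0 miss [-]
  2 | W B5 → L1 miss [D]
  3 | W B7 → L3 hit [D]
  4 | R B3 → L3 miss wb→B7 [-]
  5 | R B10 → L2 miss [-]
  6 | W B10 → L2 hit [D]
  7 | R B2 → L2 miss wb→B10 [-]
  8 | R B5 → L1 hit [D]
  9 | W B9 → L1 miss wb→B5 [D]
  10 | R B4 → L0 miss [-]
  11 | R B11 → L3 miss [-]

WB = [7, 10, 5]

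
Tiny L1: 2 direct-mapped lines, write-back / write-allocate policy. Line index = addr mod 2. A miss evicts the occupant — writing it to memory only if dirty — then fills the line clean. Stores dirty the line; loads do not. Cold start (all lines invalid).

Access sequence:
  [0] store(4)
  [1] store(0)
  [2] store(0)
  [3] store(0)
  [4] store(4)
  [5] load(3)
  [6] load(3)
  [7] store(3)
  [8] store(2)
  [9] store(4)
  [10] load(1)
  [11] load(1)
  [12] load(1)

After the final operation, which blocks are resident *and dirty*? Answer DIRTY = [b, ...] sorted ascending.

0: W B4 → L0 miss [D]
1: W B0 → L0 miss wb→B4 [D]
2: W B0 → L0 hit [D]
3: W B0 → L0 hit [D]
4: W B4 → L0 miss wb→B0 [D]
5: R B3 → L1 miss [-]
6: R B3 → L1 hit [-]
7: W B3 → L1 hit [D]
8: W B2 → L0 miss wb→B4 [D]
9: W B4 → L0 miss wb→B2 [D]
10: R B1 → L1 miss wb→B3 [-]
11: R B1 → L1 hit [-]
12: R B1 → L1 hit [-]

DIRTY = [4]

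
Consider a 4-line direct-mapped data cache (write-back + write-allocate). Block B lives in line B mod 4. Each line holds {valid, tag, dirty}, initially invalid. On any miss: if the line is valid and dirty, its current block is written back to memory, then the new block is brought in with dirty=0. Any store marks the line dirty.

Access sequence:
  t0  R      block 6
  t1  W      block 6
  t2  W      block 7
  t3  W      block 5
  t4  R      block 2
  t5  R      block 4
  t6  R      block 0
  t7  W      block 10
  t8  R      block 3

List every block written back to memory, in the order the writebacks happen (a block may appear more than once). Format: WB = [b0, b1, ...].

  0 | R B6 → L2 miss [-]
  1 | W B6 → L2 hit [D]
  2 | W B7 → L3 miss [D]
  3 | W B5 → L1 miss [D]
  4 | R B2 → L2 miss wb→B6 [-]
  5 | R B4 → L0 miss [-]
  6 | R B0 → L0 miss [-]
  7 | W B10 → L2 miss [D]
  8 | R B3 → L3 miss wb→B7 [-]

WB = [6, 7]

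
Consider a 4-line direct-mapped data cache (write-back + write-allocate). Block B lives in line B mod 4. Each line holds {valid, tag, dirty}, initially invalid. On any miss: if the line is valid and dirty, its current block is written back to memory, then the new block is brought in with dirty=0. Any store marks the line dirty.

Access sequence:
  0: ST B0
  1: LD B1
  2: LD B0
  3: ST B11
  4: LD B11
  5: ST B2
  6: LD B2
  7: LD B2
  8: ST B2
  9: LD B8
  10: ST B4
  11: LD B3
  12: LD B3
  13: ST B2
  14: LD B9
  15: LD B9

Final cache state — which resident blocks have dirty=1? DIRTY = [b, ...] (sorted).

  0 | W B0 → L0 miss [D]
  1 | R B1 → L1 miss [-]
  2 | R B0 → L0 hit [D]
  3 | W B11 → L3 miss [D]
  4 | R B11 → L3 hit [D]
  5 | W B2 → L2 miss [D]
  6 | R B2 → L2 hit [D]
  7 | R B2 → L2 hit [D]
  8 | W B2 → L2 hit [D]
  9 | R B8 → L0 miss wb→B0 [-]
  10 | W B4 → L0 miss [D]
  11 | R B3 → L3 miss wb→B11 [-]
  12 | R B3 → L3 hit [-]
  13 | W B2 → L2 hit [D]
  14 | R B9 → L1 miss [-]
  15 | R B9 → L1 hit [-]

DIRTY = [2, 4]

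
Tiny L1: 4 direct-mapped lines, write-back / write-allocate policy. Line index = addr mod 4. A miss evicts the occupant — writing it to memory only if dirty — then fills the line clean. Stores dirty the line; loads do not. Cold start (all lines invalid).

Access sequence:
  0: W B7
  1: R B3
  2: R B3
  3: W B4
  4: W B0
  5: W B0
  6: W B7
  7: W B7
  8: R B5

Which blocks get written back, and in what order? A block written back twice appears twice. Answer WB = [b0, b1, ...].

WB = [7, 4]

0: W B7 → L3 miss [D]
1: R B3 → L3 miss wb→B7 [-]
2: R B3 → L3 hit [-]
3: W B4 → L0 miss [D]
4: W B0 → L0 miss wb→B4 [D]
5: W B0 → L0 hit [D]
6: W B7 → L3 miss [D]
7: W B7 → L3 hit [D]
8: R B5 → L1 miss [-]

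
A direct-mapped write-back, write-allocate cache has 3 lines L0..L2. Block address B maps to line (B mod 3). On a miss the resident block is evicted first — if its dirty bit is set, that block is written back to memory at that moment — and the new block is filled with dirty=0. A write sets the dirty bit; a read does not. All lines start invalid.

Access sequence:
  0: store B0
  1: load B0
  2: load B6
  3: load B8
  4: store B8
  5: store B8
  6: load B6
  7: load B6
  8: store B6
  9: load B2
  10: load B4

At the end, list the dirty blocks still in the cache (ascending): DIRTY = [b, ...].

DIRTY = [6]

  0 | W B0 → L0 miss [D]
  1 | R B0 → L0 hit [D]
  2 | R B6 → L0 miss wb→B0 [-]
  3 | R B8 → L2 miss [-]
  4 | W B8 → L2 hit [D]
  5 | W B8 → L2 hit [D]
  6 | R B6 → L0 hit [-]
  7 | R B6 → L0 hit [-]
  8 | W B6 → L0 hit [D]
  9 | R B2 → L2 miss wb→B8 [-]
  10 | R B4 → L1 miss [-]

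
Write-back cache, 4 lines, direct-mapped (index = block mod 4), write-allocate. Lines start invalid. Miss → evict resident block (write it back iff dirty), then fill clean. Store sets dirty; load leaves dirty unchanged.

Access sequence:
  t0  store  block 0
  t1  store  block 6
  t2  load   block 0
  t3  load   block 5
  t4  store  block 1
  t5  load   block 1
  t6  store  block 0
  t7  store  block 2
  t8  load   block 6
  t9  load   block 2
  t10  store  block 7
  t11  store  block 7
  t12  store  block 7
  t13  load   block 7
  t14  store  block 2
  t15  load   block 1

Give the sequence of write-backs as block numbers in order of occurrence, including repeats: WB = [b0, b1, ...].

0: W B0 → L0 miss [D]
1: W B6 → L2 miss [D]
2: R B0 → L0 hit [D]
3: R B5 → L1 miss [-]
4: W B1 → L1 miss [D]
5: R B1 → L1 hit [D]
6: W B0 → L0 hit [D]
7: W B2 → L2 miss wb→B6 [D]
8: R B6 → L2 miss wb→B2 [-]
9: R B2 → L2 miss [-]
10: W B7 → L3 miss [D]
11: W B7 → L3 hit [D]
12: W B7 → L3 hit [D]
13: R B7 → L3 hit [D]
14: W B2 → L2 hit [D]
15: R B1 → L1 hit [D]

WB = [6, 2]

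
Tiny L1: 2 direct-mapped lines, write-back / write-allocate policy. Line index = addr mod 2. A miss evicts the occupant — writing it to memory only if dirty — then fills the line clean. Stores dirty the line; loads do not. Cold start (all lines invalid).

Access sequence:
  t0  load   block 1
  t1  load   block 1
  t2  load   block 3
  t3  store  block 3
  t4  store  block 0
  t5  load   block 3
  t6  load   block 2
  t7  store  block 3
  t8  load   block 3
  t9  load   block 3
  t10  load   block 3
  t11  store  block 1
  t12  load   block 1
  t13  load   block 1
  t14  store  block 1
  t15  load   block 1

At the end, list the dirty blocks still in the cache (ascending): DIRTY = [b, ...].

DIRTY = [1]

  0 | R B1 → L1 miss [-]
  1 | R B1 → L1 hit [-]
  2 | R B3 → L1 miss [-]
  3 | W B3 → L1 hit [D]
  4 | W B0 → L0 miss [D]
  5 | R B3 → L1 hit [D]
  6 | R B2 → L0 miss wb→B0 [-]
  7 | W B3 → L1 hit [D]
  8 | R B3 → L1 hit [D]
  9 | R B3 → L1 hit [D]
  10 | R B3 → L1 hit [D]
  11 | W B1 → L1 miss wb→B3 [D]
  12 | R B1 → L1 hit [D]
  13 | R B1 → L1 hit [D]
  14 | W B1 → L1 hit [D]
  15 | R B1 → L1 hit [D]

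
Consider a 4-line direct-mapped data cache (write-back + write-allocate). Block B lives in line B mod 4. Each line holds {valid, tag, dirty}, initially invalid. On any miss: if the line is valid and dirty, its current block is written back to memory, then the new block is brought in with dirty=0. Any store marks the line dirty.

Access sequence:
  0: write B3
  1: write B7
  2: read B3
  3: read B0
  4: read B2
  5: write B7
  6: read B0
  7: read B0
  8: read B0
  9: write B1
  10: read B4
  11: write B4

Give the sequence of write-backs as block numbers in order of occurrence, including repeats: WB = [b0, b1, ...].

WB = [3, 7]

  0 | W B3 → L3 miss [D]
  1 | W B7 → L3 miss wb→B3 [D]
  2 | R B3 → L3 miss wb→B7 [-]
  3 | R B0 → L0 miss [-]
  4 | R B2 → L2 miss [-]
  5 | W B7 → L3 miss [D]
  6 | R B0 → L0 hit [-]
  7 | R B0 → L0 hit [-]
  8 | R B0 → L0 hit [-]
  9 | W B1 → L1 miss [D]
  10 | R B4 → L0 miss [-]
  11 | W B4 → L0 hit [D]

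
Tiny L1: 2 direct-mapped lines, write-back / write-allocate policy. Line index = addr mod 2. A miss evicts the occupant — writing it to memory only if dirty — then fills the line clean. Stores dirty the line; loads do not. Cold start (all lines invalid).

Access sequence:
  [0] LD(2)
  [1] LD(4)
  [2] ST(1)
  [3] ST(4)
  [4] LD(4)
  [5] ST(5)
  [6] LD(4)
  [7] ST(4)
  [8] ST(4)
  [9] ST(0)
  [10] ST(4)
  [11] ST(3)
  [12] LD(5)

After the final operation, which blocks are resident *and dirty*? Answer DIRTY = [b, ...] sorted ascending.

0: R B2 → L0 miss [-]
1: R B4 → L0 miss [-]
2: W B1 → L1 miss [D]
3: W B4 → L0 hit [D]
4: R B4 → L0 hit [D]
5: W B5 → L1 miss wb→B1 [D]
6: R B4 → L0 hit [D]
7: W B4 → L0 hit [D]
8: W B4 → L0 hit [D]
9: W B0 → L0 miss wb→B4 [D]
10: W B4 → L0 miss wb→B0 [D]
11: W B3 → L1 miss wb→B5 [D]
12: R B5 → L1 miss wb→B3 [-]

DIRTY = [4]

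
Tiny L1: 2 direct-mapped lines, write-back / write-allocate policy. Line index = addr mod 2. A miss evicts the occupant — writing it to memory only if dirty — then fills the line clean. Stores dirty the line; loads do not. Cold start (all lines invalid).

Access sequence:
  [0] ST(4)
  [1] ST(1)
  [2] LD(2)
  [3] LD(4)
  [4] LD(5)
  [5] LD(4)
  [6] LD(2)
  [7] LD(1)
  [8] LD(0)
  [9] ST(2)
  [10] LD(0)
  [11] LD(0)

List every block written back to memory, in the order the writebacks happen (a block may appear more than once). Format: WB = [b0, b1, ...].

0: W B4 → L0 miss [D]
1: W B1 → L1 miss [D]
2: R B2 → L0 miss wb→B4 [-]
3: R B4 → L0 miss [-]
4: R B5 → L1 miss wb→B1 [-]
5: R B4 → L0 hit [-]
6: R B2 → L0 miss [-]
7: R B1 → L1 miss [-]
8: R B0 → L0 miss [-]
9: W B2 → L0 miss [D]
10: R B0 → L0 miss wb→B2 [-]
11: R B0 → L0 hit [-]

WB = [4, 1, 2]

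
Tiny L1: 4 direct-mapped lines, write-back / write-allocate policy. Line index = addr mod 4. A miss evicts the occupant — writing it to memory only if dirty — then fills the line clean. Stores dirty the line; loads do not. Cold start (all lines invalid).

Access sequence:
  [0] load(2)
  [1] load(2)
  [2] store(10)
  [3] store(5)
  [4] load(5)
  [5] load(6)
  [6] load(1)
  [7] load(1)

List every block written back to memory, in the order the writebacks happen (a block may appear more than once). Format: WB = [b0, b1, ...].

0: R B2 -> L2 miss  d=-]
1: R B2 -> L2 hit  d=-]
2: W B10 -> L2 miss  d=D]
3: W B5 -> L1 miss  d=D]
4: R B5 -> L1 hit  d=D]
5: R B6 -> L2 miss wb->B10  d=-]
6: R B1 -> L1 miss wb->B5  d=-]
7: R B1 -> L1 hit  d=-]

WB = [10, 5]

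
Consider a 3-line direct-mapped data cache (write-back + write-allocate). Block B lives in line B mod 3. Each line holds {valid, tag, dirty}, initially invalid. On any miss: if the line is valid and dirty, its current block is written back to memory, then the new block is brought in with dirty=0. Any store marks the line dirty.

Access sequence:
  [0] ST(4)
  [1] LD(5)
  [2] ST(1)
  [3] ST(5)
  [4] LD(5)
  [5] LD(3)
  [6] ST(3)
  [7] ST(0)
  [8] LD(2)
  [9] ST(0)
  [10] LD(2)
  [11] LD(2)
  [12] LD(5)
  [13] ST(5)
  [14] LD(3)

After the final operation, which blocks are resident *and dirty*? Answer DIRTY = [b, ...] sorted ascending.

  0 | W B4 → L1 miss [D]
  1 | R B5 → L2 miss [-]
  2 | W B1 → L1 miss wb→B4 [D]
  3 | W B5 → L2 hit [D]
  4 | R B5 → L2 hit [D]
  5 | R B3 → L0 miss [-]
  6 | W B3 → L0 hit [D]
  7 | W B0 → L0 miss wb→B3 [D]
  8 | R B2 → L2 miss wb→B5 [-]
  9 | W B0 → L0 hit [D]
  10 | R B2 → L2 hit [-]
  11 | R B2 → L2 hit [-]
  12 | R B5 → L2 miss [-]
  13 | W B5 → L2 hit [D]
  14 | R B3 → L0 miss wb→B0 [-]

DIRTY = [1, 5]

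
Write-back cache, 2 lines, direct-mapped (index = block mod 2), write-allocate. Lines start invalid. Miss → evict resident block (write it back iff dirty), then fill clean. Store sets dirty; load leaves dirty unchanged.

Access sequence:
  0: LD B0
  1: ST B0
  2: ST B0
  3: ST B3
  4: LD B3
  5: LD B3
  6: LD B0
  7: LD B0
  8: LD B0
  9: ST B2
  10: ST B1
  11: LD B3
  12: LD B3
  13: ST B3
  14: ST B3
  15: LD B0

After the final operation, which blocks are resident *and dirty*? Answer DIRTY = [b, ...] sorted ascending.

  0 | R B0 → L0 miss [-]
  1 | W B0 → L0 hit [D]
  2 | W B0 → L0 hit [D]
  3 | W B3 → L1 miss [D]
  4 | R B3 → L1 hit [D]
  5 | R B3 → L1 hit [D]
  6 | R B0 → L0 hit [D]
  7 | R B0 → L0 hit [D]
  8 | R B0 → L0 hit [D]
  9 | W B2 → L0 miss wb→B0 [D]
  10 | W B1 → L1 miss wb→B3 [D]
  11 | R B3 → L1 miss wb→B1 [-]
  12 | R B3 → L1 hit [-]
  13 | W B3 → L1 hit [D]
  14 | W B3 → L1 hit [D]
  15 | R B0 → L0 miss wb→B2 [-]

DIRTY = [3]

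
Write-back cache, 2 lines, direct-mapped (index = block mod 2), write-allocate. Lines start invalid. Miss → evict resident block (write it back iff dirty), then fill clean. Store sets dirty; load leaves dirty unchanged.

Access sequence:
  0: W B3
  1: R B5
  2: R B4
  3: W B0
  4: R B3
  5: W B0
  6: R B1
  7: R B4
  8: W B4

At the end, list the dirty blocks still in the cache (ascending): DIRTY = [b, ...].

DIRTY = [4]

0: W B3 → L1 miss [D]
1: R B5 → L1 miss wb→B3 [-]
2: R B4 → L0 miss [-]
3: W B0 → L0 miss [D]
4: R B3 → L1 miss [-]
5: W B0 → L0 hit [D]
6: R B1 → L1 miss [-]
7: R B4 → L0 miss wb→B0 [-]
8: W B4 → L0 hit [D]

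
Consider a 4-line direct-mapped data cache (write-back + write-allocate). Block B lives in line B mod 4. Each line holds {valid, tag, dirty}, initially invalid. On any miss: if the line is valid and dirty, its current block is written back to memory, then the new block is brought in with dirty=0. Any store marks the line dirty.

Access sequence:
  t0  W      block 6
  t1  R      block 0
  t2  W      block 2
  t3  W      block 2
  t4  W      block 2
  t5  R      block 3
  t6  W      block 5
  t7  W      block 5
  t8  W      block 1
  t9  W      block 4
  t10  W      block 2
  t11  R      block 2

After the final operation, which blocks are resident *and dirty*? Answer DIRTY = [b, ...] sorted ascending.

DIRTY = [1, 2, 4]

0: W B6 → L2 miss [D]
1: R B0 → L0 miss [-]
2: W B2 → L2 miss wb→B6 [D]
3: W B2 → L2 hit [D]
4: W B2 → L2 hit [D]
5: R B3 → L3 miss [-]
6: W B5 → L1 miss [D]
7: W B5 → L1 hit [D]
8: W B1 → L1 miss wb→B5 [D]
9: W B4 → L0 miss [D]
10: W B2 → L2 hit [D]
11: R B2 → L2 hit [D]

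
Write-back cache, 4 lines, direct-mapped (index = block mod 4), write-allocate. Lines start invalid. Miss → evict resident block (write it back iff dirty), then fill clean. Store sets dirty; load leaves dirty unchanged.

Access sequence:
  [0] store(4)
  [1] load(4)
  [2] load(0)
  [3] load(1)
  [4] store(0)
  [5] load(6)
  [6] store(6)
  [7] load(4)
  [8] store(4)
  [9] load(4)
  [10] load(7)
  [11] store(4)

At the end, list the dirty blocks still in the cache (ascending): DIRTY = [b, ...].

0: W B4 -> L0 miss  d=D]
1: R B4 -> L0 hit  d=D]
2: R B0 -> L0 miss wb->B4  d=-]
3: R B1 -> L1 miss  d=-]
4: W B0 -> L0 hit  d=D]
5: R B6 -> L2 miss  d=-]
6: W B6 -> L2 hit  d=D]
7: R B4 -> L0 miss wb->B0  d=-]
8: W B4 -> L0 hit  d=D]
9: R B4 -> L0 hit  d=D]
10: R B7 -> L3 miss  d=-]
11: W B4 -> L0 hit  d=D]

DIRTY = [4, 6]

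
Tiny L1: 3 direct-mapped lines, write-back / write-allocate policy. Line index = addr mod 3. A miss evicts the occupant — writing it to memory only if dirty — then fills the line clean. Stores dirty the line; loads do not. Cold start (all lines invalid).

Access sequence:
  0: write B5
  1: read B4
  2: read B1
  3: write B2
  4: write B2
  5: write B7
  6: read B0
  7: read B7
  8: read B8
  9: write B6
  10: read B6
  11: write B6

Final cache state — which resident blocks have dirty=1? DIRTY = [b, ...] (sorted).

DIRTY = [6, 7]

0: W B5 -> L2 miss  d=D]
1: R B4 -> L1 miss  d=-]
2: R B1 -> L1 miss  d=-]
3: W B2 -> L2 miss wb->B5  d=D]
4: W B2 -> L2 hit  d=D]
5: W B7 -> L1 miss  d=D]
6: R B0 -> L0 miss  d=-]
7: R B7 -> L1 hit  d=D]
8: R B8 -> L2 miss wb->B2  d=-]
9: W B6 -> L0 miss  d=D]
10: R B6 -> L0 hit  d=D]
11: W B6 -> L0 hit  d=D]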